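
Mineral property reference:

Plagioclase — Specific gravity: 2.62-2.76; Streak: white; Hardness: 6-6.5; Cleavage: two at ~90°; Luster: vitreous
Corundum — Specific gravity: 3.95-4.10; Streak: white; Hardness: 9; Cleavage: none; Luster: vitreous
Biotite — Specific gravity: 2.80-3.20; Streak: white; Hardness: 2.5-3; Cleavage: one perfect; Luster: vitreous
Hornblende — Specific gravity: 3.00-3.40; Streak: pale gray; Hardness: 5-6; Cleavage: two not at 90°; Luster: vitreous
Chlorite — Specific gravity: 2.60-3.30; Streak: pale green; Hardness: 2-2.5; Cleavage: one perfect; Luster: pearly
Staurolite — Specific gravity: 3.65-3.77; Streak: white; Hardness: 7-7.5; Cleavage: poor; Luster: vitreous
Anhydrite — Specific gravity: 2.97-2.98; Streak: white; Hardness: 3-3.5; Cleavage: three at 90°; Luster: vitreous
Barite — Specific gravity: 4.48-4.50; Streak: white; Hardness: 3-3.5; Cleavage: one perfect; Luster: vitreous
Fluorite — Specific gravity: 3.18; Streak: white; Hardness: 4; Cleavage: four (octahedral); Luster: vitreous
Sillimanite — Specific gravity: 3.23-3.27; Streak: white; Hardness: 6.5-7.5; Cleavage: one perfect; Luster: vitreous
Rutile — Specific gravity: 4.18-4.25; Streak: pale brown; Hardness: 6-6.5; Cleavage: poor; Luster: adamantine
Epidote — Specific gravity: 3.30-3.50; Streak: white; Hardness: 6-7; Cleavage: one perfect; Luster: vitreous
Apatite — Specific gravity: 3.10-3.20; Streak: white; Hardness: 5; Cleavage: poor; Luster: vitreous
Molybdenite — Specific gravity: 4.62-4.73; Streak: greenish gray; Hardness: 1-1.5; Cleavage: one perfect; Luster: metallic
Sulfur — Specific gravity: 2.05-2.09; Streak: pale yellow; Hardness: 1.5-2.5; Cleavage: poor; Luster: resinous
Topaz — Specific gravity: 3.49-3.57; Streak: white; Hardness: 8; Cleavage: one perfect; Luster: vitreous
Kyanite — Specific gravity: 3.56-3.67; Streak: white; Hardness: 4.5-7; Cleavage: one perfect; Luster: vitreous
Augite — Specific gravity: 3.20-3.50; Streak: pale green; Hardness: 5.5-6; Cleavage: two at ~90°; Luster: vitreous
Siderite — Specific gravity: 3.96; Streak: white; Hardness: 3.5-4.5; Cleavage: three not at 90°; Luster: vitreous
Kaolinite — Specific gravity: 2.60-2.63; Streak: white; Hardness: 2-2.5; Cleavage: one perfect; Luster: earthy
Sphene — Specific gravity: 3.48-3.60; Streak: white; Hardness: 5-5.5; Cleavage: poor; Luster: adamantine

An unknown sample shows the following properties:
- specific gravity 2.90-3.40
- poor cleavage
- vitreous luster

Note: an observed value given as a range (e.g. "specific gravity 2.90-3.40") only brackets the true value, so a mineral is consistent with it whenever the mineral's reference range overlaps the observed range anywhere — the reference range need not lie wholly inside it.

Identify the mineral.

Apatite

Specific gravity 2.90-3.40: only Biotite, Hornblende, Chlorite, Anhydrite, Fluorite, Sillimanite, Epidote, Apatite, Augite remain.
Poor cleavage: narrows the field to Apatite.
Vitreous luster: every remaining candidate is consistent.
Apatite is the sole remaining match.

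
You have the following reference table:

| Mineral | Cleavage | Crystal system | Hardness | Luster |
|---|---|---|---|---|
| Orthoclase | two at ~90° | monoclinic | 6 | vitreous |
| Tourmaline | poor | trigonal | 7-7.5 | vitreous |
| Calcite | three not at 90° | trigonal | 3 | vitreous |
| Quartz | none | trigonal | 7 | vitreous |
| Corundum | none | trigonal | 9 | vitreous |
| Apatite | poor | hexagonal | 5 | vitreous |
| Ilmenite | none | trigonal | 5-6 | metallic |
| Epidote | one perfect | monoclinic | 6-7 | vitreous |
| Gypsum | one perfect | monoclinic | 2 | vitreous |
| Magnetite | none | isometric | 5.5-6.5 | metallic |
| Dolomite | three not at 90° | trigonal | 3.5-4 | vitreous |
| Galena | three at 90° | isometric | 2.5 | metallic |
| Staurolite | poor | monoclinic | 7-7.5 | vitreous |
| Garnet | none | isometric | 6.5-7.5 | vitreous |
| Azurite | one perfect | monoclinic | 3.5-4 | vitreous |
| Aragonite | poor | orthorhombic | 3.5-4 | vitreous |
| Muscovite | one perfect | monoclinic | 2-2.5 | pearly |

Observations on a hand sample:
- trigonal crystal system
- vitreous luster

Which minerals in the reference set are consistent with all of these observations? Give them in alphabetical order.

Trigonal crystal system: Tourmaline, Calcite, Quartz, Corundum, Ilmenite, Dolomite remain.
Vitreous luster eliminates Ilmenite.
The minerals that satisfy all observations are Calcite, Corundum, Dolomite, Quartz, Tourmaline.

Calcite, Corundum, Dolomite, Quartz, Tourmaline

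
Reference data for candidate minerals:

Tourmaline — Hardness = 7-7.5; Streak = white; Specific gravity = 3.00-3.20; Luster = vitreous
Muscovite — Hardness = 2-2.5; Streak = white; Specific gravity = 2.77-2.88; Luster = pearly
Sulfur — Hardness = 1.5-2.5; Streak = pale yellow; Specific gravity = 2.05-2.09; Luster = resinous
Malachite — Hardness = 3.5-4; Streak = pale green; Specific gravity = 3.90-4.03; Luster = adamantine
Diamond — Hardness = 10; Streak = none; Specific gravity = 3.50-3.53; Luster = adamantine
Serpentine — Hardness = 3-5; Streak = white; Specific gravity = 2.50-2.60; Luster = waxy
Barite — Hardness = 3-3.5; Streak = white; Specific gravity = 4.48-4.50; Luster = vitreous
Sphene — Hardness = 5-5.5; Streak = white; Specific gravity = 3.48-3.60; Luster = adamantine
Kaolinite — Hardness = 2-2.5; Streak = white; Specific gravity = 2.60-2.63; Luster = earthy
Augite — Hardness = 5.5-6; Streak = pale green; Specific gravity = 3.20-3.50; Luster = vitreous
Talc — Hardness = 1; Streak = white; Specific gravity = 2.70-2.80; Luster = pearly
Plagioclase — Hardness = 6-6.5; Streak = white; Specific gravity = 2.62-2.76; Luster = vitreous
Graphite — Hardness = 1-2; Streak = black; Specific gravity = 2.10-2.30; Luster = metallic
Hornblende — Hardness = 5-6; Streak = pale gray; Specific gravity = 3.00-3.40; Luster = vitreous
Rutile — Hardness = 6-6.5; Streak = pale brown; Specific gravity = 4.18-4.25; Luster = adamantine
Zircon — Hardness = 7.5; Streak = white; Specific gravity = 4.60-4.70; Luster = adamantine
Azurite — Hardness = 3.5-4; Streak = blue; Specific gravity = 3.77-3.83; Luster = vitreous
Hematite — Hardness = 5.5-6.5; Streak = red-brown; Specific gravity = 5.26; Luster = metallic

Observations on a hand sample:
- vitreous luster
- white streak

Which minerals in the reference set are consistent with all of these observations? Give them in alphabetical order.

Barite, Plagioclase, Tourmaline

Vitreous luster — only Tourmaline, Barite, Augite, Plagioclase, Hornblende, Azurite remain.
White streak eliminates Augite, Hornblende, Azurite.
Remaining candidates: Barite, Plagioclase, Tourmaline.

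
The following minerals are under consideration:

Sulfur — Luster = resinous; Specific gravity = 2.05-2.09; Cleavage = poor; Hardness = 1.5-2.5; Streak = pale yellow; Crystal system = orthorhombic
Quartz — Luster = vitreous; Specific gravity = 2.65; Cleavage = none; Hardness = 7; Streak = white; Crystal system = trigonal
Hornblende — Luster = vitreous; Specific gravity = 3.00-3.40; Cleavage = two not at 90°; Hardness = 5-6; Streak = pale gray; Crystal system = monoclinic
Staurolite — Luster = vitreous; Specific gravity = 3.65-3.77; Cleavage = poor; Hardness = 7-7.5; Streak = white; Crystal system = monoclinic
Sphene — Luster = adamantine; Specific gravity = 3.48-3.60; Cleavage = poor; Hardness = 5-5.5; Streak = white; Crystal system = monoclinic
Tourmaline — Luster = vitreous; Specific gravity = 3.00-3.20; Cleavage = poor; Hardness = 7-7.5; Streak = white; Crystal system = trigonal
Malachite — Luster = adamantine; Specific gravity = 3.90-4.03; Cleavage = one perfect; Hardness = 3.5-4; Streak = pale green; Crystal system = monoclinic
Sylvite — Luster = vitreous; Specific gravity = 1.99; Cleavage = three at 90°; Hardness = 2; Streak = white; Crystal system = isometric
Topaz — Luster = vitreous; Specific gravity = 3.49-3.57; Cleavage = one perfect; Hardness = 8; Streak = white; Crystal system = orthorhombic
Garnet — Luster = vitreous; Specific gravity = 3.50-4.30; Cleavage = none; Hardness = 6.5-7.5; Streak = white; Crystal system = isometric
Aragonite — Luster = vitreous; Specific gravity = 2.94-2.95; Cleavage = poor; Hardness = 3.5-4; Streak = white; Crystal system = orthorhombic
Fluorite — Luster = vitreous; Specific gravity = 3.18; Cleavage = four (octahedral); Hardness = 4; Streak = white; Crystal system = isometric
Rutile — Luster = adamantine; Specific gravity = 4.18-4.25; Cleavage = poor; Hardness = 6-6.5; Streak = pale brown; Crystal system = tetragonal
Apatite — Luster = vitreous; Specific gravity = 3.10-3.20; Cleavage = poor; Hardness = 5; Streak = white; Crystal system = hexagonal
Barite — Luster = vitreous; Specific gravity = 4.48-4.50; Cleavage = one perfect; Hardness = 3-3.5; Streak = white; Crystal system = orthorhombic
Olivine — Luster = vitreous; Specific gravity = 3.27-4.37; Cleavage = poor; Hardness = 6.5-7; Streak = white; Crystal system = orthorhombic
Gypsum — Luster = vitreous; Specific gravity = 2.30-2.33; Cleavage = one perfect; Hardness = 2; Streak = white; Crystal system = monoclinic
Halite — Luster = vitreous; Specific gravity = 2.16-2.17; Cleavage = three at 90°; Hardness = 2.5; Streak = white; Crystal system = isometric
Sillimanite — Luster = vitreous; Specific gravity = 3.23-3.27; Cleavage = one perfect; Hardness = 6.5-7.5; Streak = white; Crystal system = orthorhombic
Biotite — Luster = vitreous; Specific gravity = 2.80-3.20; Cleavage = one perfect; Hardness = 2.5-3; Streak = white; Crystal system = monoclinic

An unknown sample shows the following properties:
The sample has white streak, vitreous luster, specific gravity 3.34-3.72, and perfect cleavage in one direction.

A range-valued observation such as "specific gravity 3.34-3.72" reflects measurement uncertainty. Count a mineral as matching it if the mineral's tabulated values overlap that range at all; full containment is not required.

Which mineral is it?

Topaz

White streak is inconsistent with Sulfur, Hornblende, Malachite, Rutile.
Vitreous luster rules out Sphene.
Specific gravity 3.34-3.72: Staurolite, Topaz, Garnet, Olivine remain.
Perfect cleavage in one direction: Topaz remains.
Topaz is the sole remaining match.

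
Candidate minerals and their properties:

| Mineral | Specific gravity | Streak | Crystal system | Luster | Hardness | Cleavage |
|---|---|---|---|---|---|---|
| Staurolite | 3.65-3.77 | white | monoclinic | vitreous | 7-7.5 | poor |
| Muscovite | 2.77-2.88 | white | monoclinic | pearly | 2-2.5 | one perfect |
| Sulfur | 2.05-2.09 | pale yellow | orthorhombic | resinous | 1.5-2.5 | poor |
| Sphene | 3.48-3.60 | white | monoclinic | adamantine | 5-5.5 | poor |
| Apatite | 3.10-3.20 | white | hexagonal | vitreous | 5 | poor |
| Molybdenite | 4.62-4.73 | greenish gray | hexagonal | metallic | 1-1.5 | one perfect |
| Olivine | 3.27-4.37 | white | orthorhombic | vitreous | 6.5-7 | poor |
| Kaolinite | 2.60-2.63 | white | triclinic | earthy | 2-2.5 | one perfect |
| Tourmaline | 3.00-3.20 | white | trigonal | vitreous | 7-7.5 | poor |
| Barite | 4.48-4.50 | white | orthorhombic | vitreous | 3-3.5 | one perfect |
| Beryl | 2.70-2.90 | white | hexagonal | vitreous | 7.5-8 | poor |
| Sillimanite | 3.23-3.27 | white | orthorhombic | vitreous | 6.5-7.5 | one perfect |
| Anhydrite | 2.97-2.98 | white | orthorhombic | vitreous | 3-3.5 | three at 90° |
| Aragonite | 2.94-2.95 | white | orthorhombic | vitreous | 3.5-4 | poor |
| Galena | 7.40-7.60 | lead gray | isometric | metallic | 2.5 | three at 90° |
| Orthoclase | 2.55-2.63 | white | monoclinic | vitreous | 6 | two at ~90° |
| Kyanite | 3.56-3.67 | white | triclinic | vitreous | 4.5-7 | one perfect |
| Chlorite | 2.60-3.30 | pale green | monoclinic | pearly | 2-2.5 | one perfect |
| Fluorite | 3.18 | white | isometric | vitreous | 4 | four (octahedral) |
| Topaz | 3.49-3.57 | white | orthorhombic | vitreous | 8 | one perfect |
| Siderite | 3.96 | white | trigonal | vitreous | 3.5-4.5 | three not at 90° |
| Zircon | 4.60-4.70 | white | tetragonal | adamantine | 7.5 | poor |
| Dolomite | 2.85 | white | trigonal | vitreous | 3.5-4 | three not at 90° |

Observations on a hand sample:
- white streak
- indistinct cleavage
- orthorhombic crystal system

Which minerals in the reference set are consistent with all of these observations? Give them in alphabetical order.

White streak excludes Sulfur, Molybdenite, Galena, Chlorite.
Indistinct cleavage — leaves Staurolite, Sphene, Apatite, Olivine, Tourmaline, Beryl, Aragonite, Zircon.
Orthorhombic crystal system — Olivine, Aragonite remain.
Consistent with every observation: Aragonite, Olivine.

Aragonite, Olivine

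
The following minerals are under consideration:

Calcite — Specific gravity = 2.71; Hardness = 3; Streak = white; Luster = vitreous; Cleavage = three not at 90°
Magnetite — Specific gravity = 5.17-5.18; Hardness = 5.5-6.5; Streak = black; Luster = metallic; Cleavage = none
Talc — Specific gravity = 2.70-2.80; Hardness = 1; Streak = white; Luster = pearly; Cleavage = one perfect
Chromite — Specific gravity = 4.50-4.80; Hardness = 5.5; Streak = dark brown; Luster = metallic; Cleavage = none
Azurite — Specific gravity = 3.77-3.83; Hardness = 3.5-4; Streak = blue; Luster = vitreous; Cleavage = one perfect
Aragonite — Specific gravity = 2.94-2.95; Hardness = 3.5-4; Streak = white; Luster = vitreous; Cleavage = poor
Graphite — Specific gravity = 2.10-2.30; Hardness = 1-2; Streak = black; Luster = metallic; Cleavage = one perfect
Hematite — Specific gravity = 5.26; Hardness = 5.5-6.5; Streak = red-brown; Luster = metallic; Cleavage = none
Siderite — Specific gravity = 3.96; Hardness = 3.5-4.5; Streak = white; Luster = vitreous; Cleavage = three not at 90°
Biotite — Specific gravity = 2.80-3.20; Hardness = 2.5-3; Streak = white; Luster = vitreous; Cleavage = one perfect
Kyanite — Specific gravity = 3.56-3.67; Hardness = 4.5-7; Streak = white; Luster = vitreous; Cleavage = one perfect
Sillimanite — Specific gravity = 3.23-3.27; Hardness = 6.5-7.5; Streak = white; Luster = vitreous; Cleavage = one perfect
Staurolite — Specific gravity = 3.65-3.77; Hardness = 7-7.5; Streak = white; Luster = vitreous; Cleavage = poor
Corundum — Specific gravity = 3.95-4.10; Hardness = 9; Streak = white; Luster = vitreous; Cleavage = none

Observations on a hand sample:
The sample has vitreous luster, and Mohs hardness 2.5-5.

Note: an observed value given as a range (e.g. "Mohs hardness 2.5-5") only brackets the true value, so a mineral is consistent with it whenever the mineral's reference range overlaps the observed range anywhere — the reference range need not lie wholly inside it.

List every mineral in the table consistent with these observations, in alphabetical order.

Vitreous luster is inconsistent with Magnetite, Talc, Chromite, Graphite, Hematite.
Mohs hardness 2.5-5 is inconsistent with Sillimanite, Staurolite, Corundum.
Remaining candidates: Aragonite, Azurite, Biotite, Calcite, Kyanite, Siderite.

Aragonite, Azurite, Biotite, Calcite, Kyanite, Siderite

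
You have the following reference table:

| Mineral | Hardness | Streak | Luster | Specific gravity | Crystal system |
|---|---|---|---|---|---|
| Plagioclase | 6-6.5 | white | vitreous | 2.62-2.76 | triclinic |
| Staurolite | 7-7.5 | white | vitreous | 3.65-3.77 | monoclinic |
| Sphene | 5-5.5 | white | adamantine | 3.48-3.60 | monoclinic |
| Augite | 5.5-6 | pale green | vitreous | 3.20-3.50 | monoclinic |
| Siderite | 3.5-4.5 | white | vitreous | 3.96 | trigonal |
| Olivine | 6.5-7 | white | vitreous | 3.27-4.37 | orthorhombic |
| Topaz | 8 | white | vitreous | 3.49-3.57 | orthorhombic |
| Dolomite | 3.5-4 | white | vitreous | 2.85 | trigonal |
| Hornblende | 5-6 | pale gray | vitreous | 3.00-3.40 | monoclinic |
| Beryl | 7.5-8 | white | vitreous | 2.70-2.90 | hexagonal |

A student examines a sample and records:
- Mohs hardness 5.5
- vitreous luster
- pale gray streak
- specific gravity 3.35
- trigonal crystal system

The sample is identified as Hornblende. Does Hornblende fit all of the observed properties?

No

Mohs hardness 5.5 — matches Hornblende (hardness 5-6).
Vitreous luster — matches Hornblende (vitreous luster).
Pale gray streak — matches Hornblende (pale gray streak).
Specific gravity 3.35 — matches Hornblende (SG 3.00-3.40).
Trigonal crystal system — Hornblende has monoclinic system; inconsistent.
The crystal system observation rules out Hornblende.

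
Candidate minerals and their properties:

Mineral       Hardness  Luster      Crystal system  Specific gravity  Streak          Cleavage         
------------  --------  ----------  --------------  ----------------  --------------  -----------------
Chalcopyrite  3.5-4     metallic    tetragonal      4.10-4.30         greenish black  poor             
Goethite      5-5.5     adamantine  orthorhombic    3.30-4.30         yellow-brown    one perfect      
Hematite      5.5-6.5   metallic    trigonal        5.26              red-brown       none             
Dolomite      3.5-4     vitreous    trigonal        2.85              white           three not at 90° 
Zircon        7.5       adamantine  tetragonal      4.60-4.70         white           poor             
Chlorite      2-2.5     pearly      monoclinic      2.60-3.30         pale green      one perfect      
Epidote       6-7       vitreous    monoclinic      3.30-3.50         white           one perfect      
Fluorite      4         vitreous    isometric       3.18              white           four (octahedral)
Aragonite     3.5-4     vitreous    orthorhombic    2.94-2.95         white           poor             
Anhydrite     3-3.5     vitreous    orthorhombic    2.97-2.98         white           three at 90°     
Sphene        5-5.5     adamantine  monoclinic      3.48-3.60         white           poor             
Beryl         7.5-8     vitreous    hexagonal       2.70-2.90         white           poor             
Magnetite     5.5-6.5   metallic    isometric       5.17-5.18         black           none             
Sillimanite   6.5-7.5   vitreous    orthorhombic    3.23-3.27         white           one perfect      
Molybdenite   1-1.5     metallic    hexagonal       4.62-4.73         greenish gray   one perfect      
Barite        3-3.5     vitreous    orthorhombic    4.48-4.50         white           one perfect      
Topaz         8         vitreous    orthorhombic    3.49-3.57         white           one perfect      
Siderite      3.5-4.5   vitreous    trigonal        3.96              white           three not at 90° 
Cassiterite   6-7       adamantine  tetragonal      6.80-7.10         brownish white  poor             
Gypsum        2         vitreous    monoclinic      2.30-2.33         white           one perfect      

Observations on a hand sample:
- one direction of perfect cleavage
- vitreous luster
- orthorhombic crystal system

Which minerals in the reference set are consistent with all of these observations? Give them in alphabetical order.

Barite, Sillimanite, Topaz

One direction of perfect cleavage — narrows the field to Goethite, Chlorite, Epidote, Sillimanite, Molybdenite, Barite, Topaz, Gypsum.
Vitreous luster is inconsistent with Goethite, Chlorite, Molybdenite.
Orthorhombic crystal system rules out Epidote, Gypsum.
Consistent with every observation: Barite, Sillimanite, Topaz.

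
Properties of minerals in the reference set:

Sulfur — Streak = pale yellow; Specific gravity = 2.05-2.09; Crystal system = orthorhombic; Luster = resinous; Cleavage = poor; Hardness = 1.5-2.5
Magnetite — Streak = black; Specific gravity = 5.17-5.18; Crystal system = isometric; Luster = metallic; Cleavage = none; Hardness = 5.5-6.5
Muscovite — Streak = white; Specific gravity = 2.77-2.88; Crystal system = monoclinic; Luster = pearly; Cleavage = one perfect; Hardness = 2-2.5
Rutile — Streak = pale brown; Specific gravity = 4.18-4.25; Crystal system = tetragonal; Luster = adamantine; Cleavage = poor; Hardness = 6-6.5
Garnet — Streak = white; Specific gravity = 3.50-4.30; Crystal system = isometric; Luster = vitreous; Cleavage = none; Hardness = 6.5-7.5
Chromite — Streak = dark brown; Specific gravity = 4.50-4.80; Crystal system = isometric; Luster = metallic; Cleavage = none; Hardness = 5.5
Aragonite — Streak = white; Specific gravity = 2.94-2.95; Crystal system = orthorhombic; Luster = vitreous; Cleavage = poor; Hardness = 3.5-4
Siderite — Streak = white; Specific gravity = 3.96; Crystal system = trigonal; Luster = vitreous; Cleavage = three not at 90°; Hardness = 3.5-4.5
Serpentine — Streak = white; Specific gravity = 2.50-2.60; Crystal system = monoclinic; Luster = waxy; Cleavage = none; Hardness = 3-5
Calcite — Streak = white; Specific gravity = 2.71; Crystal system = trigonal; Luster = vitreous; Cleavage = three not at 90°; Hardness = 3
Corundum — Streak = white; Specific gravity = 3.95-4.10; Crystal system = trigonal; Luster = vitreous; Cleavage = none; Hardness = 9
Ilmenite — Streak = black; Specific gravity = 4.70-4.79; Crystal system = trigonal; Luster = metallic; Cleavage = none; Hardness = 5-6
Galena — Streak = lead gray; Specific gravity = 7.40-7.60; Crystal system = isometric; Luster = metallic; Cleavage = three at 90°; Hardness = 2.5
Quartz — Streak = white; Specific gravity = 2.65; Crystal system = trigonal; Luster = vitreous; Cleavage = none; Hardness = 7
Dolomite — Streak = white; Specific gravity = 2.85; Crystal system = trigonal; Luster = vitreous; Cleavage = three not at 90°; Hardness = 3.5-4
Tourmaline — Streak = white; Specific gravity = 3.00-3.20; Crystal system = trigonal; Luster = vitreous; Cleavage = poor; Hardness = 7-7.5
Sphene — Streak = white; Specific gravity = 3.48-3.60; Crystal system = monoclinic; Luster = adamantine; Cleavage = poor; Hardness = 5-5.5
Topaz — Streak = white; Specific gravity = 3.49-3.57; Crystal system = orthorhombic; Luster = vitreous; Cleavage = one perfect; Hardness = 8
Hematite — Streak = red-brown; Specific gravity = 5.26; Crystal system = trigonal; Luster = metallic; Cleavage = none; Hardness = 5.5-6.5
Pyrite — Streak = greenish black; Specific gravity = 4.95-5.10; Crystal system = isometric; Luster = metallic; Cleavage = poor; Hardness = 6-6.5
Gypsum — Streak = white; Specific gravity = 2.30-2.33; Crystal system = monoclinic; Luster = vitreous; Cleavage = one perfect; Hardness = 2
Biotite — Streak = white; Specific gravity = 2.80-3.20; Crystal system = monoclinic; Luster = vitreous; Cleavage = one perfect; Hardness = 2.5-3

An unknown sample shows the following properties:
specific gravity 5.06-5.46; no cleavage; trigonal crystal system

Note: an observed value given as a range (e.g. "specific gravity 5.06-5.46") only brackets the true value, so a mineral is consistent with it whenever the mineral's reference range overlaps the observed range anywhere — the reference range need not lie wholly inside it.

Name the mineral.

Hematite

Specific gravity 5.06-5.46 — only Magnetite, Hematite, Pyrite remain.
No cleavage is inconsistent with Pyrite.
Trigonal crystal system is inconsistent with Magnetite.
The only mineral consistent with every observation is Hematite.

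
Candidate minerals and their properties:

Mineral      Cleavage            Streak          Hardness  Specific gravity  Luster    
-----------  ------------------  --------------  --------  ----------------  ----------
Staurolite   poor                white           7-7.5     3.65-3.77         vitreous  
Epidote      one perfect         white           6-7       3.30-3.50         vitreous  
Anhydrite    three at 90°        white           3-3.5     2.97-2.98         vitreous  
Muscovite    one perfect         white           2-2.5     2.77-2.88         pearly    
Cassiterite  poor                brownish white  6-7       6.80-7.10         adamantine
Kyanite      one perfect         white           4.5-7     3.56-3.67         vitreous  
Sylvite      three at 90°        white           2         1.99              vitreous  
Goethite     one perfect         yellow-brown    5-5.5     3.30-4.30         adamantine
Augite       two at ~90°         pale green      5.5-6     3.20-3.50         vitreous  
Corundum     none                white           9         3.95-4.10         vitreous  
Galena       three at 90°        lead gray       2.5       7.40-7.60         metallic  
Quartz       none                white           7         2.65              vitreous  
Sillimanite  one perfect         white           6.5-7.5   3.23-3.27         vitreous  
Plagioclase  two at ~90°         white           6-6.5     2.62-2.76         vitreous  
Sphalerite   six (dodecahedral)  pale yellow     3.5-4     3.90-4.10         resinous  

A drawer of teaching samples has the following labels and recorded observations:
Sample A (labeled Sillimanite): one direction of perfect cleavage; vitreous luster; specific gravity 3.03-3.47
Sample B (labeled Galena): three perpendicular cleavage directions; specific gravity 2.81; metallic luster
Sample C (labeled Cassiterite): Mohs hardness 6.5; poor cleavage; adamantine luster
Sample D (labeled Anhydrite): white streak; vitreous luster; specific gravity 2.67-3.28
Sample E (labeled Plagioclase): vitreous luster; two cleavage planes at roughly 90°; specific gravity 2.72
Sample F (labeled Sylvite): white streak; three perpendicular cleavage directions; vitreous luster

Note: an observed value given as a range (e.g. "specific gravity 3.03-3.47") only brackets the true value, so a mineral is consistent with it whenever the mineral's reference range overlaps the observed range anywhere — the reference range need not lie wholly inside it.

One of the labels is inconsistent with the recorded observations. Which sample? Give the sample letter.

Sample A: observations are consistent with Sillimanite.
Sample B: specific gravity 2.81 is outside the reference for Galena (SG 7.40-7.60) — mislabeled.
Sample C: observations are consistent with Cassiterite.
Sample D: observations are consistent with Anhydrite.
Sample E: observations are consistent with Plagioclase.
Sample F: observations are consistent with Sylvite.
Only sample B is inconsistent with its label.

B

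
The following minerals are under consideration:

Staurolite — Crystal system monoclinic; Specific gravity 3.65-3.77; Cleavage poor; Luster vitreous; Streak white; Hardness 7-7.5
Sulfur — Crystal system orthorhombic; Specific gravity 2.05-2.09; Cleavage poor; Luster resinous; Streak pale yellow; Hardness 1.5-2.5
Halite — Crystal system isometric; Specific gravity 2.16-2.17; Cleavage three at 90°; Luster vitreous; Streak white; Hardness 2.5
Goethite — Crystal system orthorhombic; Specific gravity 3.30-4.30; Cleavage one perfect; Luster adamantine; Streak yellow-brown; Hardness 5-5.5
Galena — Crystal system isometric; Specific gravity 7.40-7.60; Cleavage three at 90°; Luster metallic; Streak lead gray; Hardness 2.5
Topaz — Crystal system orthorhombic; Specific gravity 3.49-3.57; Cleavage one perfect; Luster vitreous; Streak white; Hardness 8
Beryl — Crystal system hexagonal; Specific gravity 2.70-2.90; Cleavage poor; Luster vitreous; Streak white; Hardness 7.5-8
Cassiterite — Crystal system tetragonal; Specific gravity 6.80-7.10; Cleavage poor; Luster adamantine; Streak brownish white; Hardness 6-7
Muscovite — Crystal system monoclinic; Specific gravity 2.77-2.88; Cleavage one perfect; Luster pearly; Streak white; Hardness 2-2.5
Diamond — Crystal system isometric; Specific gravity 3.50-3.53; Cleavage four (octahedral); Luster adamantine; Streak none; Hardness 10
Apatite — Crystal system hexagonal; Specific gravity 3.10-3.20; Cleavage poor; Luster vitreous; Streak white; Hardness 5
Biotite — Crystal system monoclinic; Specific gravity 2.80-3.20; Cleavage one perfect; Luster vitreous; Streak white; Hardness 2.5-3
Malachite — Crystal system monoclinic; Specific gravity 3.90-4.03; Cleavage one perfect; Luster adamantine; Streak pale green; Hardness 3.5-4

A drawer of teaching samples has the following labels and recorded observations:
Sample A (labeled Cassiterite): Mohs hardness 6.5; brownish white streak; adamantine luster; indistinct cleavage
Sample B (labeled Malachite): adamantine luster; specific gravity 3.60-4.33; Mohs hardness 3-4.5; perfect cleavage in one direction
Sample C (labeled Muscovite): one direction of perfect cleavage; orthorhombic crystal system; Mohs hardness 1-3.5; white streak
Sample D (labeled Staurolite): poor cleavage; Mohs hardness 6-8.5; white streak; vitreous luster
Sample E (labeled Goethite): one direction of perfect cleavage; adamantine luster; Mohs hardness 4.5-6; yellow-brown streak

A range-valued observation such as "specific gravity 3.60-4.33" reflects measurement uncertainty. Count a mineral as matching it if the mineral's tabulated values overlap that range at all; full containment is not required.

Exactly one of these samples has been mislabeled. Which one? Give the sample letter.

C

Sample A: all recorded properties match Cassiterite.
Sample B: all recorded properties match Malachite.
Sample C: orthorhombic crystal system is outside the reference for Muscovite (monoclinic system) — mislabeled.
Sample D: all recorded properties match Staurolite.
Sample E: all recorded properties match Goethite.
Only sample C is inconsistent with its label.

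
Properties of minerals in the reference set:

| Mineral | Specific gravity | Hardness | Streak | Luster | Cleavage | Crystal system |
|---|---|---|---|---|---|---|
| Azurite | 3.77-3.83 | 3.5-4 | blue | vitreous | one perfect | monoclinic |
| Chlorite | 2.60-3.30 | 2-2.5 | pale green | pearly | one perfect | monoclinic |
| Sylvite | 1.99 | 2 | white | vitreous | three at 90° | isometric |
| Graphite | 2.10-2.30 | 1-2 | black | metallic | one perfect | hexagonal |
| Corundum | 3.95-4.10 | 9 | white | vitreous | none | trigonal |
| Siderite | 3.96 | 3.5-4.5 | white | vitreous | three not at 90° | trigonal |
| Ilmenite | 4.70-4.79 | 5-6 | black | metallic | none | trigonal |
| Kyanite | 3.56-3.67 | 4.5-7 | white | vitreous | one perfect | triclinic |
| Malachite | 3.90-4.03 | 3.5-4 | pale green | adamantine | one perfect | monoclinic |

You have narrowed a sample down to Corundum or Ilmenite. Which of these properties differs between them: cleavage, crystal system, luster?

Cleavage: both none — no difference.
Crystal system: both trigonal — no difference.
Luster: Corundum vitreous, Ilmenite metallic — these differ.
Only luster differs between Corundum and Ilmenite among the listed tests.

luster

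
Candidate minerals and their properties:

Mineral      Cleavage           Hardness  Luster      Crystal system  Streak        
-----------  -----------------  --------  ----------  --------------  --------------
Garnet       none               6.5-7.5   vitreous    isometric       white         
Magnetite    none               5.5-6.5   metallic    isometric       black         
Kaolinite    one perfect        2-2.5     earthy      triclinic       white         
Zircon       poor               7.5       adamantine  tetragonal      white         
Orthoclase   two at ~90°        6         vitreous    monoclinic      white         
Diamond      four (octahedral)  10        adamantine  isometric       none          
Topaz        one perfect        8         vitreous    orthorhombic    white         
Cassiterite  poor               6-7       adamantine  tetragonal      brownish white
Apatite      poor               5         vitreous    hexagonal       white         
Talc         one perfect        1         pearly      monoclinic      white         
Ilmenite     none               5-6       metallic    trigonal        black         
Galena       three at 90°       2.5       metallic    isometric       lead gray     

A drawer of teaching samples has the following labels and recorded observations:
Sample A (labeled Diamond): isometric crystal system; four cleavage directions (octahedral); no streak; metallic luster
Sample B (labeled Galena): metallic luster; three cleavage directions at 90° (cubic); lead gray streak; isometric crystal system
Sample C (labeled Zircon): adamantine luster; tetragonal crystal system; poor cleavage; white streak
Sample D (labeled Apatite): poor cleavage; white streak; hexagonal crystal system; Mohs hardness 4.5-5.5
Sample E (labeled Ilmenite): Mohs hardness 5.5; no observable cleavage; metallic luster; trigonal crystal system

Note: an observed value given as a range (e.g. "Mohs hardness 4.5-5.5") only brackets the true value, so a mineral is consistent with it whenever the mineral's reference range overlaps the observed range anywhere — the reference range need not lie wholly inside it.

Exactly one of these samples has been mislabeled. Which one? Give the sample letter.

Sample A: Diamond has adamantine luster, but the record shows metallic luster — this label is wrong.
Sample B: every observation is compatible with the reference values for Galena.
Sample C: every observation is compatible with the reference values for Zircon.
Sample D: every observation is compatible with the reference values for Apatite.
Sample E: every observation is compatible with the reference values for Ilmenite.
Sample A is the mislabeled one.

A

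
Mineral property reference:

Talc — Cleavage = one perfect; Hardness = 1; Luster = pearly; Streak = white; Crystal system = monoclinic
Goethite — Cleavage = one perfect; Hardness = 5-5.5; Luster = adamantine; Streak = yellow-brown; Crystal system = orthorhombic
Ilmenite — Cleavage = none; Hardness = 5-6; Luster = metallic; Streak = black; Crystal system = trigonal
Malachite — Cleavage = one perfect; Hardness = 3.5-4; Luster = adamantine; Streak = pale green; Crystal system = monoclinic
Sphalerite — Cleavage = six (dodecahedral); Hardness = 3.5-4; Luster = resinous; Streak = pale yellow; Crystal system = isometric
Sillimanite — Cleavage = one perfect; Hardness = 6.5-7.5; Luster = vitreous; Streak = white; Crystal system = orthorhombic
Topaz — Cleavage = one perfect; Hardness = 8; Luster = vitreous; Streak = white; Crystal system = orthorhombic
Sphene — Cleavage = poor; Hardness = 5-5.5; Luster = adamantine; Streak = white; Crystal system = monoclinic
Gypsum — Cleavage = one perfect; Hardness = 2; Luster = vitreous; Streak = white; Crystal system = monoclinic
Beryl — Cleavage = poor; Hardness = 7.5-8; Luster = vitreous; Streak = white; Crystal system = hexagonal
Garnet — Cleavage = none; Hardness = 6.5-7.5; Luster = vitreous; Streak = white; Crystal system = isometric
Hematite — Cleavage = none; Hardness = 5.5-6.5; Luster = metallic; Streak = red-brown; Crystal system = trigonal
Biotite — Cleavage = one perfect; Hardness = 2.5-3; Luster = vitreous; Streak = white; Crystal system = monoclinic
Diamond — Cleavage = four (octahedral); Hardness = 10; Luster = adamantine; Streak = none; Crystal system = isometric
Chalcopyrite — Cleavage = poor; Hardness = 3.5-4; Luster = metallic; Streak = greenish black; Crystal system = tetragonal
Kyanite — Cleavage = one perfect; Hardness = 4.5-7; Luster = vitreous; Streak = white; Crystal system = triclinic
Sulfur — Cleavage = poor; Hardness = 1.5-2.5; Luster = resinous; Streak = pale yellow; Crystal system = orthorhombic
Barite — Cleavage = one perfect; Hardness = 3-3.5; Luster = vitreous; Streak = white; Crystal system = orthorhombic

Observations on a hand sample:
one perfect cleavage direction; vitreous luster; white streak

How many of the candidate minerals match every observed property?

6

One perfect cleavage direction — only Talc, Goethite, Malachite, Sillimanite, Topaz, Gypsum, Biotite, Kyanite, Barite remain.
Vitreous luster excludes Talc, Goethite, Malachite.
White streak — all remaining candidates fit.
Remaining candidates: Barite, Biotite, Gypsum, Kyanite, Sillimanite, Topaz.
That is 6 minerals.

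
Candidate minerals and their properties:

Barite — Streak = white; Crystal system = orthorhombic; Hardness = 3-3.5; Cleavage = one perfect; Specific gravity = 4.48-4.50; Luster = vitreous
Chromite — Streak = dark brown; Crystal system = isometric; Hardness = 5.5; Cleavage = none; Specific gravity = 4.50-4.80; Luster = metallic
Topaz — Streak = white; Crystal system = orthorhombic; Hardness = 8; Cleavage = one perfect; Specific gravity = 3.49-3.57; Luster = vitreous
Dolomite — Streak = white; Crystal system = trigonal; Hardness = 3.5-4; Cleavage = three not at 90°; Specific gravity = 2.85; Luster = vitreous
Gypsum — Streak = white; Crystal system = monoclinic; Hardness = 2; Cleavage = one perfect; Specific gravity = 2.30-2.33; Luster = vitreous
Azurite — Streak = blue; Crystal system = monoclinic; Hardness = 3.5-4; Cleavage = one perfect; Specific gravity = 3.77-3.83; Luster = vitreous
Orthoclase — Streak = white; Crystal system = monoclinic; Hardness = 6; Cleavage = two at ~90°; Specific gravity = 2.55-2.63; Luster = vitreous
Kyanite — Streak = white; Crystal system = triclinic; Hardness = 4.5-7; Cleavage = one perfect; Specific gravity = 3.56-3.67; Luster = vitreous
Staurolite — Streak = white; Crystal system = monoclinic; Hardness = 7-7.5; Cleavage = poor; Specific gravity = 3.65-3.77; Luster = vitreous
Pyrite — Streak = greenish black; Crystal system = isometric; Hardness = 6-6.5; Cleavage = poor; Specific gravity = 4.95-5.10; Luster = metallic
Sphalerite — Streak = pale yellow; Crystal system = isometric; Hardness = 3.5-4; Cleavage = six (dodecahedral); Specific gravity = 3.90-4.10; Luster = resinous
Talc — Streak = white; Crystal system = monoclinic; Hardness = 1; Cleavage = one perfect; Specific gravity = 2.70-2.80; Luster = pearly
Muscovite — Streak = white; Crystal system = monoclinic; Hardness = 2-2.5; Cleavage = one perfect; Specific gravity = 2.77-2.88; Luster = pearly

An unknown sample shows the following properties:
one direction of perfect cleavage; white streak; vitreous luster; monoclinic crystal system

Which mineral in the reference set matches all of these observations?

One direction of perfect cleavage excludes Chromite, Dolomite, Orthoclase, Staurolite, Pyrite, Sphalerite.
White streak excludes Azurite.
Vitreous luster eliminates Talc, Muscovite.
Monoclinic crystal system — Gypsum remains.
The only mineral consistent with every observation is Gypsum.

Gypsum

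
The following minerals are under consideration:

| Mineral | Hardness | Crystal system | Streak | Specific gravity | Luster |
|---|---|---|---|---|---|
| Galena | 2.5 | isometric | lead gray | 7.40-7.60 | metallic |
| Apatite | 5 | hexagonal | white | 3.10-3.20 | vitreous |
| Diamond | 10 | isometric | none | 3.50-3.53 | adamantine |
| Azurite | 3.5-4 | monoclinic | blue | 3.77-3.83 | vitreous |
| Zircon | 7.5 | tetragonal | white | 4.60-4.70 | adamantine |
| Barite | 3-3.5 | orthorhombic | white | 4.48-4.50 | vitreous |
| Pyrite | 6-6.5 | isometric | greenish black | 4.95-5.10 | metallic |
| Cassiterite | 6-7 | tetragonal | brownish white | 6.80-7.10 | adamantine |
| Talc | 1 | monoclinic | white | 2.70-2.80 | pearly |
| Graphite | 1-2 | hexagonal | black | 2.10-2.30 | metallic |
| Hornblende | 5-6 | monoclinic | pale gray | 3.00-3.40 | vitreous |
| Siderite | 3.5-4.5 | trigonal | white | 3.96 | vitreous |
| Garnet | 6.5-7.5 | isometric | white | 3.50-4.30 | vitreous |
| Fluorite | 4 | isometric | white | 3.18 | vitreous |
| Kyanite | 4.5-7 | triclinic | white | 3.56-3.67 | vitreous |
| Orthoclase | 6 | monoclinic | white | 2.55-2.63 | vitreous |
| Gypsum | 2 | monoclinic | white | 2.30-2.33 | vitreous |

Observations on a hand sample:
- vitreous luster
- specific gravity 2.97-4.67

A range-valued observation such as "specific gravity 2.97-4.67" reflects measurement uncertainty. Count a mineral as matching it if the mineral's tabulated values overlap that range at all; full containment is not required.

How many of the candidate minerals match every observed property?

8

Vitreous luster: Apatite, Azurite, Barite, Hornblende, Siderite, Garnet, Fluorite, Kyanite, Orthoclase, Gypsum remain.
Specific gravity 2.97-4.67 is inconsistent with Orthoclase, Gypsum.
Consistent with every observation: Apatite, Azurite, Barite, Fluorite, Garnet, Hornblende, Kyanite, Siderite.
That is 8 minerals.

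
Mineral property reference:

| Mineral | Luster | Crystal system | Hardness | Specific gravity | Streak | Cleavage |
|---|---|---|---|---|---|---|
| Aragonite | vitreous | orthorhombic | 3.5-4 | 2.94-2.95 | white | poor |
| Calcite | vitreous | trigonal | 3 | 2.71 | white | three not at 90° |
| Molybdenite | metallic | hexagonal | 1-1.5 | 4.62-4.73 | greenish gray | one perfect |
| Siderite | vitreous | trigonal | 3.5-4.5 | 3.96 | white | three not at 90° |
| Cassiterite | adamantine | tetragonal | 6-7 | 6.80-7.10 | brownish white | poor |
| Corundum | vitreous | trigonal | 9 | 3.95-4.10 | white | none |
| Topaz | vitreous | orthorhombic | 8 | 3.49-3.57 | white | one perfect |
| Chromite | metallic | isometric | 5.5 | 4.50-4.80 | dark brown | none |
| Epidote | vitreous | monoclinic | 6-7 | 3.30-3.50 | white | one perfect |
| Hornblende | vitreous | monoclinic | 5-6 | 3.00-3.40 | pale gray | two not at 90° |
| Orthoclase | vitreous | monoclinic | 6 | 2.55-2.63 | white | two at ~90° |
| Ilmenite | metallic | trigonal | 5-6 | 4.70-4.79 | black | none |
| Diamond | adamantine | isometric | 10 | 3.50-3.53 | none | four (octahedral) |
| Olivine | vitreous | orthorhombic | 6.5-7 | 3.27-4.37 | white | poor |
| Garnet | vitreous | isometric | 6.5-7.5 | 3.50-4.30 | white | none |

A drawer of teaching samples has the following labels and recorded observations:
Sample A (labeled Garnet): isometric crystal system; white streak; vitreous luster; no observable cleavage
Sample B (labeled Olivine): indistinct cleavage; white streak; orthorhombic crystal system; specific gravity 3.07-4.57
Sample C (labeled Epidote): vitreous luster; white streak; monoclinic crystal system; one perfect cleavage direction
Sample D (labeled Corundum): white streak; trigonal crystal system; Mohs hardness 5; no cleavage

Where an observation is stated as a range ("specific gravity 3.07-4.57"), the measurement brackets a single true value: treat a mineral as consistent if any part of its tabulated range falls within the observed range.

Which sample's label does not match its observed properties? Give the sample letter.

Sample A: observations are consistent with Garnet.
Sample B: observations are consistent with Olivine.
Sample C: observations are consistent with Epidote.
Sample D: Corundum has hardness 9, but the record shows Mohs hardness 5 — this label is wrong.
Only sample D is inconsistent with its label.

D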